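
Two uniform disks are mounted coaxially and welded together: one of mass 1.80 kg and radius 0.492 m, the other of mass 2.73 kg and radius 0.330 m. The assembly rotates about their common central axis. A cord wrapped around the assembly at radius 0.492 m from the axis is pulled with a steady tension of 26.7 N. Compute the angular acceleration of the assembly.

α ≈ 35.8 rad/s²

I = ½M₁R₁² + ½M₂R₂² = ½(1.80)(0.492)² + ½(2.73)(0.330)² = 0.3665 kg·m².
τ = F r = (26.7)(0.492) = 13.14 N·m.
α = τ/I = 13.14/0.3665 = 35.84 rad/s².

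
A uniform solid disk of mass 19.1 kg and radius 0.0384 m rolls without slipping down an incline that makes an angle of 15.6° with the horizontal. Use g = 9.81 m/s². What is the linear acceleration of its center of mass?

a ≈ 1.76 m/s²

Translation along the incline: Mg sinθ − f = Ma.
Rotation about the center: fR = Iα with I = ½MR². No-slip gives a = αR, so f = (I/R²)a = (1/2)M a.
Substituting: Mg sinθ = (1 + 0.5000)Ma, so a = g sinθ/(1 + 0.5000) = (9.81) sin 15.6° / 1.500 = 1.759 m/s².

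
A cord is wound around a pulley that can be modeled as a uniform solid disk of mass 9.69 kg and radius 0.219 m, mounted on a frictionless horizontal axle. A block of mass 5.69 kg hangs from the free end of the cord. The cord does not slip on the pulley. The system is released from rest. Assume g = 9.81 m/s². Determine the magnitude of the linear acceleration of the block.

I = ½MR² = (1/2)(9.69)(0.219)² = 0.2324 kg·m².
Block: mg − T = ma. Pulley: TR = Iα. No-slip: a = αR, so T = (I/R²)a = 4.845·a.
Then mg = (m + 4.845)a, so a = (5.69)(9.81)/(5.69 + 4.845) = 5.298 m/s².

a ≈ 5.30 m/s²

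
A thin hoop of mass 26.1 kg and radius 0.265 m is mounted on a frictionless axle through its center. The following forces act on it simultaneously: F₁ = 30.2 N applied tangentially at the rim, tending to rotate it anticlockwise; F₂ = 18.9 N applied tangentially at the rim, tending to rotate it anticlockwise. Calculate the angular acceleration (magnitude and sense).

I = MR² = (26.1)(0.265)² = 1.833 kg·m².
Taking anticlockwise as positive: τ₁ = +(30.2)(0.265) = +8.003 N·m; τ₂ = +(18.9)(0.265) = +5.008 N·m.
Net torque τ = 13.01 N·m.
α = τ/I = 13.01/1.833 = 7.099 rad/s².

α ≈ 7.10 rad/s², anticlockwise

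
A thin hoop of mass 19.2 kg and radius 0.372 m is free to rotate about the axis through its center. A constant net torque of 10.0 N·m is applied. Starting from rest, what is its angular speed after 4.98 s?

ω ≈ 18.7 rad/s

I = MR² = (19.2)(0.372)² = 2.657 kg·m².
α = τ/I = 10.0/2.657 = 3.764 rad/s².
ω = ω₀ + αt = 0 + (3.764)(4.98) = 18.74 rad/s.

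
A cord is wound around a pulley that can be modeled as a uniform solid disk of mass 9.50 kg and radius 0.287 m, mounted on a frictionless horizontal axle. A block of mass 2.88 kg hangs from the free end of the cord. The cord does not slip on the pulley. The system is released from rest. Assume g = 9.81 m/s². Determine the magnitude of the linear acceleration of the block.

a ≈ 3.70 m/s²

I = ½MR² = (1/2)(9.50)(0.287)² = 0.3913 kg·m².
Block: mg − T = ma. Pulley: TR = Iα. No-slip: a = αR, so T = (I/R²)a = 4.750·a.
Then mg = (m + 4.750)a, so a = (2.88)(9.81)/(2.88 + 4.750) = 3.703 m/s².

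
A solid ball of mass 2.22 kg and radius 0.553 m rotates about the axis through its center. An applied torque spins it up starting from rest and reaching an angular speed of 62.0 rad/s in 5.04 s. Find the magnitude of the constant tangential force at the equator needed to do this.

I = (2/5)MR² = (2/5)(2.22)(0.553)² = 0.2716 kg·m².
α = Δω/Δt = (62.0 − 0)/5.04 = 12.30 rad/s².
The required torque is τ = Iα = (0.2716)(12.30) = 3.341 N·m.
A tangential force at the equator gives τ = FR, so F = τ/R = 3.341/0.553 = 6.041 N.

F ≈ 6.04 N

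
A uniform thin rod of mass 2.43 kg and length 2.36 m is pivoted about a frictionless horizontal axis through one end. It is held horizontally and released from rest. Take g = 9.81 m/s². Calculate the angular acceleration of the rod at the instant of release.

About the pivot, I = (1/3)ML² = (1/3)(2.43)(2.36)² = 4.511 kg·m².
The weight acts at the center, a distance L/2 = 1.180 m from the pivot; τ = Mg(L/2) = 28.13 N·m.
α = τ/I = 28.13/4.511 = 6.235 rad/s².

α ≈ 6.24 rad/s²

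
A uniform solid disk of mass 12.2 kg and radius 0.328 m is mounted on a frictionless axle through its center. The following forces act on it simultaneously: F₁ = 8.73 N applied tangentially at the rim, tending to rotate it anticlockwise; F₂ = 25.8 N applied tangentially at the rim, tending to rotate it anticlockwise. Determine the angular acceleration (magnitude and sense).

α ≈ 17.3 rad/s², anticlockwise

I = ½MR² = (1/2)(12.2)(0.328)² = 0.6563 kg·m².
Taking anticlockwise as positive: τ₁ = +(8.73)(0.328) = +2.863 N·m; τ₂ = +(25.8)(0.328) = +8.462 N·m.
Net torque τ = 11.33 N·m.
α = τ/I = 11.33/0.6563 = 17.26 rad/s².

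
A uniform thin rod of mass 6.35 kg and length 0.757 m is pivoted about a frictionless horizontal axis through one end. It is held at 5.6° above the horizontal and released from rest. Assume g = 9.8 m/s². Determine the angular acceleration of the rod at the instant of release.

About the pivot, I = (1/3)ML² = (1/3)(6.35)(0.757)² = 1.213 kg·m².
The weight acts at the center, a distance L/2 = 0.3785 m from the pivot; τ = Mg(L/2) cos 5.6° = 23.44 N·m.
α = τ/I = 23.44/1.213 = 19.33 rad/s².

α ≈ 19.3 rad/s²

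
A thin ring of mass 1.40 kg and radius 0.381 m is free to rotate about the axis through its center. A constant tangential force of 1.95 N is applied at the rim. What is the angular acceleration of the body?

α ≈ 3.66 rad/s²

I = MR² = (1.40)(0.381)² = 0.2032 kg·m².
τ = F R = (1.95)(0.381) = 0.7429 N·m.
Newton's second law for rotation, τ = Iα, gives α = τ/I = 0.7429/0.2032 = 3.656 rad/s².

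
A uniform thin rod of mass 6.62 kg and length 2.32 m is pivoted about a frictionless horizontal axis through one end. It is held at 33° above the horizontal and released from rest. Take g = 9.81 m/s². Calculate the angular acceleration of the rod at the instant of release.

α ≈ 5.32 rad/s²

About the pivot, I = (1/3)ML² = (1/3)(6.62)(2.32)² = 11.88 kg·m².
The weight acts at the center, a distance L/2 = 1.160 m from the pivot; τ = Mg(L/2) cos 33° = 63.18 N·m.
α = τ/I = 63.18/11.88 = 5.319 rad/s².
(Equivalently α = (3g/(2L)) cos 33° = 5.319 rad/s².)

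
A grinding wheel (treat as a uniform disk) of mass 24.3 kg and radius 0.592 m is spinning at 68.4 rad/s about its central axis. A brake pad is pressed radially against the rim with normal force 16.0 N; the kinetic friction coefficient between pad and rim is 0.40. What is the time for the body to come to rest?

t ≈ 76.9 s

I = ½MR² = (1/2)(24.3)(0.592)² = 4.258 kg·m².
Friction force f = μN = (0.40)(16.0) = 6.400 N at the rim; torque magnitude τ = fR = 3.789 N·m, opposing ω.
|α| = τ/I = 3.789/4.258 = 0.8898 rad/s² (deceleration).
0 = ω₀ − |α|t ⇒ t = ω₀/|α| = 68.4/0.8898 = 76.87 s.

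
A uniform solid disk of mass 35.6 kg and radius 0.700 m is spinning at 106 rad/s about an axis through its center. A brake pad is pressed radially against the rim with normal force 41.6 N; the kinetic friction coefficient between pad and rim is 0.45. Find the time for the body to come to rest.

I = ½MR² = (1/2)(35.6)(0.700)² = 8.722 kg·m².
Friction force f = μN = (0.45)(41.6) = 18.72 N at the rim; torque magnitude τ = fR = 13.10 N·m, opposing ω.
|α| = τ/I = 13.10/8.722 = 1.502 rad/s² (deceleration).
0 = ω₀ − |α|t ⇒ t = ω₀/|α| = 106/1.502 = 70.55 s.

t ≈ 70.6 s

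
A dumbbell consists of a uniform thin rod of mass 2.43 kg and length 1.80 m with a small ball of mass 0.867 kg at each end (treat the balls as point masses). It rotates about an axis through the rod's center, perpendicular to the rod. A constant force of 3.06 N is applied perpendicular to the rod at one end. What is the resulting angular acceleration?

I_rod = (1/12)ML² = (1/12)(2.43)(1.80)² = 0.6561 kg·m².
I_balls = 2·m·(L/2)² = 2(0.867)(0.9000)² = 1.405 kg·m².
Total I = 2.061 kg·m².
τ = F·(L/2) = (3.06)(0.900) = 2.754 N·m.
α = τ/I = 2.754/2.061 = 1.336 rad/s².

α ≈ 1.34 rad/s²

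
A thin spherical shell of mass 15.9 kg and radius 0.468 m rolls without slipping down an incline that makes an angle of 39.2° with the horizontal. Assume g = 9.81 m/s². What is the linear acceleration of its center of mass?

a ≈ 3.72 m/s²

Translation along the incline: Mg sinθ − f = Ma.
Rotation about the center: fR = Iα with I = (2/3)MR². No-slip gives a = αR, so f = (I/R²)a = (2/3)M a.
Substituting: Mg sinθ = (1 + 0.6667)Ma, so a = g sinθ/(1 + 0.6667) = (9.81) sin 39.2° / 1.667 = 3.720 m/s².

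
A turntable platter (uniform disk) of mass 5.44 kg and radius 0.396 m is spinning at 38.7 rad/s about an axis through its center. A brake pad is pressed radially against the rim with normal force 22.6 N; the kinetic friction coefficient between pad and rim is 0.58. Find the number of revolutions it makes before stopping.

≈ 9.79 revolutions

I = ½MR² = (1/2)(5.44)(0.396)² = 0.4265 kg·m².
Friction force f = μN = (0.58)(22.6) = 13.11 N at the rim; torque magnitude τ = fR = 5.191 N·m, opposing ω.
|α| = τ/I = 5.191/0.4265 = 12.17 rad/s² (deceleration).
ω² = ω₀² − 2|α|θ with ω = 0 ⇒ θ = ω₀²/(2|α|) = 61.53 rad = 9.794 rev.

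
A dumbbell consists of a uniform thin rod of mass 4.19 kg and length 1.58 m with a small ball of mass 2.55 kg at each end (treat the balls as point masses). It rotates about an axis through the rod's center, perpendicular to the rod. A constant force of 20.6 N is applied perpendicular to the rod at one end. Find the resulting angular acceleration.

I_rod = (1/12)ML² = (1/12)(4.19)(1.58)² = 0.8717 kg·m².
I_balls = 2·m·(L/2)² = 2(2.55)(0.7900)² = 3.183 kg·m².
Total I = 4.055 kg·m².
τ = F·(L/2) = (20.6)(0.790) = 16.27 N·m.
α = τ/I = 16.27/4.055 = 4.014 rad/s².

α ≈ 4.01 rad/s²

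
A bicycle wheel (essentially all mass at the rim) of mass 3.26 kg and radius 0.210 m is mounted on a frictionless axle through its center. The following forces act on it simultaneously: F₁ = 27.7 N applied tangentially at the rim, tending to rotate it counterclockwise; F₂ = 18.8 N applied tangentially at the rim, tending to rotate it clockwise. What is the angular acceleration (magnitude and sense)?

α ≈ 13.0 rad/s², counterclockwise

I = MR² = (3.26)(0.210)² = 0.1438 kg·m².
Taking counterclockwise as positive: τ₁ = +(27.7)(0.210) = +5.817 N·m; τ₂ = −(18.8)(0.210) = −3.948 N·m.
Net torque τ = 1.869 N·m.
α = τ/I = 1.869/0.1438 = 13.00 rad/s².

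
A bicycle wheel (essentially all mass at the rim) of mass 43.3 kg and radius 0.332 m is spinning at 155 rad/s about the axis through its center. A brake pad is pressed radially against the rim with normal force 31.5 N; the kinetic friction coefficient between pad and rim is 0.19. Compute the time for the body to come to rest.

t ≈ 372 s

I = MR² = (43.3)(0.332)² = 4.773 kg·m².
Friction force f = μN = (0.19)(31.5) = 5.985 N at the rim; torque magnitude τ = fR = 1.987 N·m, opposing ω.
|α| = τ/I = 1.987/4.773 = 0.4163 rad/s² (deceleration).
0 = ω₀ − |α|t ⇒ t = ω₀/|α| = 155/0.4163 = 372.3 s.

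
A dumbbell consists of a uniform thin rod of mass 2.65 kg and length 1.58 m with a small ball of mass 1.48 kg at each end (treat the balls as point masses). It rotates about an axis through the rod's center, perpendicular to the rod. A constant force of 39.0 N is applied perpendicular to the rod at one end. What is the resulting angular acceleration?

I_rod = (1/12)ML² = (1/12)(2.65)(1.58)² = 0.5513 kg·m².
I_balls = 2·m·(L/2)² = 2(1.48)(0.7900)² = 1.847 kg·m².
Total I = 2.399 kg·m².
τ = F·(L/2) = (39.0)(0.790) = 30.81 N·m.
α = τ/I = 30.81/2.399 = 12.84 rad/s².

α ≈ 12.8 rad/s²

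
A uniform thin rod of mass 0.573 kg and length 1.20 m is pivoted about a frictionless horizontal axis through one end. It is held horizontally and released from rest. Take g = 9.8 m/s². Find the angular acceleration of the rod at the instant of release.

About the pivot, I = (1/3)ML² = (1/3)(0.573)(1.20)² = 0.2750 kg·m².
The weight acts at the center, a distance L/2 = 0.6000 m from the pivot; τ = Mg(L/2) = 3.369 N·m.
α = τ/I = 3.369/0.2750 = 12.25 rad/s².
(Equivalently α = (3g/(2L)) = 12.25 rad/s².)

α ≈ 12.3 rad/s²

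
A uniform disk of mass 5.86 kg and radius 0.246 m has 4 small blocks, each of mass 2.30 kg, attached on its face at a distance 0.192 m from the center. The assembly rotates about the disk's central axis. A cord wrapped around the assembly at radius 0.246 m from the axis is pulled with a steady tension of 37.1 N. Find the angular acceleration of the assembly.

α ≈ 17.7 rad/s²

I_disk = ½MR² = ½(5.86)(0.246)² = 0.1773 kg·m².
I_blocks = 4·m·r² = 4(2.30)(0.192)² = 0.3391 kg·m².
Total I = 0.5165 kg·m².
τ = F r = (37.1)(0.246) = 9.127 N·m.
α = τ/I = 9.127/0.5165 = 17.67 rad/s².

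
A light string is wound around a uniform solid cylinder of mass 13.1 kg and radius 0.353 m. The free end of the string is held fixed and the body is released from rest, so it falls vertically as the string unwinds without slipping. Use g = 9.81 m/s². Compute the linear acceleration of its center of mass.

a ≈ 6.54 m/s²

Translation: Mg − T = Ma. Rotation about the center: TR = Iα with I = ½MR².
With a = αR: T = (I/R²)a = (1/2)M a, so Mg = (1 + 0.5000)Ma.
a = g/(1 + 0.5000) = 9.81/1.500 = 6.540 m/s².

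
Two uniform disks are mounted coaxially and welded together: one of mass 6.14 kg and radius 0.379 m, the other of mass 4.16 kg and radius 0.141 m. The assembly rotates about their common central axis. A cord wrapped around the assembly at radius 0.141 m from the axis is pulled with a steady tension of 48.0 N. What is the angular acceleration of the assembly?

I = ½M₁R₁² + ½M₂R₂² = ½(6.14)(0.379)² + ½(4.16)(0.141)² = 0.4823 kg·m².
τ = F r = (48.0)(0.141) = 6.768 N·m.
α = τ/I = 6.768/0.4823 = 14.03 rad/s².

α ≈ 14.0 rad/s²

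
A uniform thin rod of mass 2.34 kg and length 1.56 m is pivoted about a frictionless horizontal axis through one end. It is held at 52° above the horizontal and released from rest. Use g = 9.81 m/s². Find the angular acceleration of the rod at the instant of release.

About the pivot, I = (1/3)ML² = (1/3)(2.34)(1.56)² = 1.898 kg·m².
The weight acts at the center, a distance L/2 = 0.7800 m from the pivot; τ = Mg(L/2) cos 52° = 11.02 N·m.
α = τ/I = 11.02/1.898 = 5.807 rad/s².

α ≈ 5.81 rad/s²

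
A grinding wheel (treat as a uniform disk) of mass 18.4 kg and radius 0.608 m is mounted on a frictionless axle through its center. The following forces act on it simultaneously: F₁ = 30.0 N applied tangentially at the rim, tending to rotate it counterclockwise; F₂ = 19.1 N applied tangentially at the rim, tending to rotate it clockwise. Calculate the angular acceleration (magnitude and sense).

I = ½MR² = (1/2)(18.4)(0.608)² = 3.401 kg·m².
Taking counterclockwise as positive: τ₁ = +(30.0)(0.608) = +18.24 N·m; τ₂ = −(19.1)(0.608) = −11.61 N·m.
Net torque τ = 6.627 N·m.
α = τ/I = 6.627/3.401 = 1.949 rad/s².

α ≈ 1.95 rad/s², counterclockwise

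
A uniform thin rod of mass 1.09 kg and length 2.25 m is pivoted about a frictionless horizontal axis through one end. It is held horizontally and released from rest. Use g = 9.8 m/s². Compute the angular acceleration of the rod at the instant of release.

About the pivot, I = (1/3)ML² = (1/3)(1.09)(2.25)² = 1.839 kg·m².
The weight acts at the center, a distance L/2 = 1.125 m from the pivot; τ = Mg(L/2) = 12.02 N·m.
α = τ/I = 12.02/1.839 = 6.533 rad/s².

α ≈ 6.53 rad/s²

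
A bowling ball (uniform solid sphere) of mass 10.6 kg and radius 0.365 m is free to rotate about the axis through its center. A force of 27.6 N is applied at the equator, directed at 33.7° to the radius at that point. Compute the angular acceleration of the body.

I = (2/5)MR² = (2/5)(10.6)(0.365)² = 0.5649 kg·m².
Only the tangential component produces torque: τ = F R sinθ = (27.6)(0.365) sin 33.7° = 5.590 N·m.
Newton's second law for rotation, τ = Iα, gives α = τ/I = 5.590/0.5649 = 9.895 rad/s².

α ≈ 9.90 rad/s²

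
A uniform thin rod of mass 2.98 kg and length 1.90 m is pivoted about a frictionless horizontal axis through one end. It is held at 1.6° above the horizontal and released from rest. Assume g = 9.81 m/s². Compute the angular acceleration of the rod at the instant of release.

α ≈ 7.74 rad/s²

About the pivot, I = (1/3)ML² = (1/3)(2.98)(1.90)² = 3.586 kg·m².
The weight acts at the center, a distance L/2 = 0.9500 m from the pivot; τ = Mg(L/2) cos 1.6° = 27.76 N·m.
α = τ/I = 27.76/3.586 = 7.742 rad/s².
(Equivalently α = (3g/(2L)) cos 1.6° = 7.742 rad/s².)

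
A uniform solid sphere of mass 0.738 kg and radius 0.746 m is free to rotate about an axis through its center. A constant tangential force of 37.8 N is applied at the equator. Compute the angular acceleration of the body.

I = (2/5)MR² = (2/5)(0.738)(0.746)² = 0.1643 kg·m².
τ = F R = (37.8)(0.746) = 28.20 N·m.
Newton's second law for rotation, τ = Iα, gives α = τ/I = 28.20/0.1643 = 171.6 rad/s².

α ≈ 172 rad/s²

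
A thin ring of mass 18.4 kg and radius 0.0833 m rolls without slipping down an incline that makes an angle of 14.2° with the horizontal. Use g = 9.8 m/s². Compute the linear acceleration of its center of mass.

a ≈ 1.20 m/s²

Translation along the incline: Mg sinθ − f = Ma.
Rotation about the center: fR = Iα with I = MR². No-slip gives a = αR, so f = (I/R²)a = M a.
Substituting: Mg sinθ = (1 + 1.000)Ma, so a = g sinθ/(1 + 1.000) = (9.8) sin 14.2° / 2.000 = 1.202 m/s².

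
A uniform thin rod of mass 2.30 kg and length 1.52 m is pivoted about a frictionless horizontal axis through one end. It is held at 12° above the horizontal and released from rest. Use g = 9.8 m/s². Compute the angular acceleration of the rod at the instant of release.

α ≈ 9.46 rad/s²

About the pivot, I = (1/3)ML² = (1/3)(2.30)(1.52)² = 1.771 kg·m².
The weight acts at the center, a distance L/2 = 0.7600 m from the pivot; τ = Mg(L/2) cos 12° = 16.76 N·m.
α = τ/I = 16.76/1.771 = 9.460 rad/s².
(Equivalently α = (3g/(2L)) cos 12° = 9.460 rad/s².)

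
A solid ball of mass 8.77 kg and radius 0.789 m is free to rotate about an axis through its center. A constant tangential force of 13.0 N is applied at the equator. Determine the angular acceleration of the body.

α ≈ 4.70 rad/s²

I = (2/5)MR² = (2/5)(8.77)(0.789)² = 2.184 kg·m².
τ = F R = (13.0)(0.789) = 10.26 N·m.
Newton's second law for rotation, τ = Iα, gives α = τ/I = 10.26/2.184 = 4.697 rad/s².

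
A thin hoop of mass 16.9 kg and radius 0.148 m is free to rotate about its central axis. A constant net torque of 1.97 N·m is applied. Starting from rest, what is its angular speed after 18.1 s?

ω ≈ 96.3 rad/s

I = MR² = (16.9)(0.148)² = 0.3702 kg·m².
α = τ/I = 1.97/0.3702 = 5.322 rad/s².
ω = ω₀ + αt = 0 + (5.322)(18.1) = 96.32 rad/s.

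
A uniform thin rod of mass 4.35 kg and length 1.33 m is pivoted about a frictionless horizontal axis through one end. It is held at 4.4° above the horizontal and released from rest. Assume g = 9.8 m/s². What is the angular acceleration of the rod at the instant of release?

α ≈ 11.0 rad/s²

About the pivot, I = (1/3)ML² = (1/3)(4.35)(1.33)² = 2.565 kg·m².
The weight acts at the center, a distance L/2 = 0.6650 m from the pivot; τ = Mg(L/2) cos 4.4° = 28.27 N·m.
α = τ/I = 28.27/2.565 = 11.02 rad/s².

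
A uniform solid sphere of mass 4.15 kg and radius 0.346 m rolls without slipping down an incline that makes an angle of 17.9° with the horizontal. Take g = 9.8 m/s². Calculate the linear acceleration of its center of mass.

a ≈ 2.15 m/s²

Translation along the incline: Mg sinθ − f = Ma.
Rotation about the center: fR = Iα with I = (2/5)MR². No-slip gives a = αR, so f = (I/R²)a = (2/5)M a.
Substituting: Mg sinθ = (1 + 0.4000)Ma, so a = g sinθ/(1 + 0.4000) = (9.8) sin 17.9° / 1.400 = 2.151 m/s².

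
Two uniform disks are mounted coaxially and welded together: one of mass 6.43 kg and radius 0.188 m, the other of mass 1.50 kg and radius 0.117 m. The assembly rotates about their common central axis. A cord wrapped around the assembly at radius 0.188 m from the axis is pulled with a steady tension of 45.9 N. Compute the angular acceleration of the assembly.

I = ½M₁R₁² + ½M₂R₂² = ½(6.43)(0.188)² + ½(1.50)(0.117)² = 0.1239 kg·m².
τ = F r = (45.9)(0.188) = 8.629 N·m.
α = τ/I = 8.629/0.1239 = 69.65 rad/s².

α ≈ 69.6 rad/s²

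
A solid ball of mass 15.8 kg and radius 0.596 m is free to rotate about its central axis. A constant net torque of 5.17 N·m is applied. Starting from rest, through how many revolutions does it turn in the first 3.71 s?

I = (2/5)MR² = (2/5)(15.8)(0.596)² = 2.245 kg·m².
α = τ/I = 5.17/2.245 = 2.303 rad/s².
θ = ½αt² = ½(2.303)(3.71)² = 15.85 rad.
Revolutions = θ/(2π) = 2.522.

≈ 2.52 revolutions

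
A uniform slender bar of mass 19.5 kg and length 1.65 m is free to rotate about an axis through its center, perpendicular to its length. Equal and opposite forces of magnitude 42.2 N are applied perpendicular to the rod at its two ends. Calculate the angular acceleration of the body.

I = (1/12)ML² = (1/12)(19.5)(1.65)² = 4.424 kg·m².
The couple gives τ = F·(L/2) + F·(L/2) = F L = (42.2)(1.65) = 69.63 N·m.
Newton's second law for rotation, τ = Iα, gives α = τ/I = 69.63/4.424 = 15.74 rad/s².

α ≈ 15.7 rad/s²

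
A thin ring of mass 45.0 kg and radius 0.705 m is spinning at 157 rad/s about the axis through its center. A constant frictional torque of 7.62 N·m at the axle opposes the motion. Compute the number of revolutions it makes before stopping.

≈ 5760 revolutions

I = MR² = (45.0)(0.705)² = 22.37 kg·m².
The net torque has magnitude 7.62 N·m, opposing ω.
|α| = τ/I = 7.620/22.37 = 0.3407 rad/s² (deceleration).
ω² = ω₀² − 2|α|θ with ω = 0 ⇒ θ = ω₀²/(2|α|) = 36170 rad = 5757 rev.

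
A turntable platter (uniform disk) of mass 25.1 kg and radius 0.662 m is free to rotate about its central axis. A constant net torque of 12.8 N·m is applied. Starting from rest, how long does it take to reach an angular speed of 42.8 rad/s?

I = ½MR² = (1/2)(25.1)(0.662)² = 5.500 kg·m².
α = τ/I = 12.8/5.500 = 2.327 rad/s².
ω = αt ⇒ t = ω/α = 42.8/2.327 = 18.39 s.

t ≈ 18.4 s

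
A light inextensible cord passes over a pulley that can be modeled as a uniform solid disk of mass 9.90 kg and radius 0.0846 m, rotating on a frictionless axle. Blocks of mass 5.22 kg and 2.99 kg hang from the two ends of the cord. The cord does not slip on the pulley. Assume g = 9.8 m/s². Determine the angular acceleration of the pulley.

α ≈ 19.6 rad/s²

I = ½MR² = (1/2)(9.90)(0.0846)² = 0.03543 kg·m².
Heavier block: m₁g − T₁ = m₁a. Lighter block: T₂ − m₂g = m₂a.
Pulley: (T₁ − T₂)R = Iα = I(a/R), so T₁ − T₂ = (I/R²)a = (1/2)M_p a = 4.950·a.
Adding the three: (m₁ − m₂)g = (m₁ + m₂ + 4.950)a, so a = (5.22 − 2.99)(9.8)/(5.22 + 2.99 + 4.950) = 1.661 m/s².
α = a/R = 1.661/0.0846 = 19.63 rad/s².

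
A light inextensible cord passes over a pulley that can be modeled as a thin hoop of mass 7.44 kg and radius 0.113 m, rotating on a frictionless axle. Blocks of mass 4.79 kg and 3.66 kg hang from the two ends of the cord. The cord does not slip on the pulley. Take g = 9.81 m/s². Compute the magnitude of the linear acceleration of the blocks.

a ≈ 0.698 m/s²

I = MR² = (7.44)(0.113)² = 0.09500 kg·m².
Heavier block: m₁g − T₁ = m₁a. Lighter block: T₂ − m₂g = m₂a.
Pulley: (T₁ − T₂)R = Iα = I(a/R), so T₁ − T₂ = (I/R²)a = 1·M_p a = 7.440·a.
Adding the three: (m₁ − m₂)g = (m₁ + m₂ + 7.440)a, so a = (4.79 − 3.66)(9.81)/(4.79 + 3.66 + 7.440) = 0.6976 m/s².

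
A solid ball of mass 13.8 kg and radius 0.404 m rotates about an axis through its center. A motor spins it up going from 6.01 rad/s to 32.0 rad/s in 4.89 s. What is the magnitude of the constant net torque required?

τ ≈ 4.79 N·m

I = (2/5)MR² = (2/5)(13.8)(0.404)² = 0.9010 kg·m².
α = Δω/Δt = (32.0 − 6.01)/4.89 = 5.315 rad/s².
τ = Iα = (0.9010)(5.315) = 4.788 N·m.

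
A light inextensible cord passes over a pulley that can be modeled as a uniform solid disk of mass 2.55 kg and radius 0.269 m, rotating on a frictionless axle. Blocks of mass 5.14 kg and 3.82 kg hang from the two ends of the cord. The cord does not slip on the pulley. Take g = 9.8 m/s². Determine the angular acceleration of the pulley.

α ≈ 4.70 rad/s²

I = ½MR² = (1/2)(2.55)(0.269)² = 0.09226 kg·m².
Heavier block: m₁g − T₁ = m₁a. Lighter block: T₂ − m₂g = m₂a.
Pulley: (T₁ − T₂)R = Iα = I(a/R), so T₁ − T₂ = (I/R²)a = (1/2)M_p a = 1.275·a.
Adding the three: (m₁ − m₂)g = (m₁ + m₂ + 1.275)a, so a = (5.14 − 3.82)(9.8)/(5.14 + 3.82 + 1.275) = 1.264 m/s².
α = a/R = 1.264/0.269 = 4.699 rad/s².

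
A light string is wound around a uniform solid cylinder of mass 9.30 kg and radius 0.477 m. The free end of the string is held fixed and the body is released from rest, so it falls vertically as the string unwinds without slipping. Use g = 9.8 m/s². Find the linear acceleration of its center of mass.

a ≈ 6.53 m/s²

Translation: Mg − T = Ma. Rotation about the center: TR = Iα with I = ½MR².
With a = αR: T = (I/R²)a = (1/2)M a, so Mg = (1 + 0.5000)Ma.
a = g/(1 + 0.5000) = 9.8/1.500 = 6.533 m/s².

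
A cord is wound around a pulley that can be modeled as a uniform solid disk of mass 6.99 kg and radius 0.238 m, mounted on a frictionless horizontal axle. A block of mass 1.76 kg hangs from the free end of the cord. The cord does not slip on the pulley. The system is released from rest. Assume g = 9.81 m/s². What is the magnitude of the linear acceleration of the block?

I = ½MR² = (1/2)(6.99)(0.238)² = 0.1980 kg·m².
Block: mg − T = ma. Pulley: TR = Iα. No-slip: a = αR, so T = (I/R²)a = 3.495·a.
Then mg = (m + 3.495)a, so a = (1.76)(9.81)/(1.76 + 3.495) = 3.286 m/s².

a ≈ 3.29 m/s²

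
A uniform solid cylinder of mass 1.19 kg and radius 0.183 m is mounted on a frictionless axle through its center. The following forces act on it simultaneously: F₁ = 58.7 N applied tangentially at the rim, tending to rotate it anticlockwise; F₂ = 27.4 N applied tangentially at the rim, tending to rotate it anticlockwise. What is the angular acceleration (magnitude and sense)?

I = ½MR² = (1/2)(1.19)(0.183)² = 0.01993 kg·m².
Taking anticlockwise as positive: τ₁ = +(58.7)(0.183) = +10.74 N·m; τ₂ = +(27.4)(0.183) = +5.014 N·m.
Net torque τ = 15.76 N·m.
α = τ/I = 15.76/0.01993 = 790.7 rad/s².

α ≈ 791 rad/s², anticlockwise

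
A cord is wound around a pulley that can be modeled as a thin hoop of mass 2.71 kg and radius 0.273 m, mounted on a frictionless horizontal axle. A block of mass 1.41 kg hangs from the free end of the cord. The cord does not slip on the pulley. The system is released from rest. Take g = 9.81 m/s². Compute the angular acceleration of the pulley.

α ≈ 12.3 rad/s²

I = MR² = (2.71)(0.273)² = 0.2020 kg·m².
Block: mg − T = ma. Pulley: TR = Iα. No-slip: a = αR, so T = (I/R²)a = 2.710·a.
Then mg = (m + 2.710)a, so a = (1.41)(9.81)/(1.41 + 2.710) = 3.357 m/s².
α = a/R = 3.357/0.273 = 12.30 rad/s².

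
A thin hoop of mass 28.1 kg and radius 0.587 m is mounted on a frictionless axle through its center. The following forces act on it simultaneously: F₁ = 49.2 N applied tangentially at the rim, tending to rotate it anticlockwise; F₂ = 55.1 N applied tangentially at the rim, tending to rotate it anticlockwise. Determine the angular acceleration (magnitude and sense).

α ≈ 6.32 rad/s², anticlockwise

I = MR² = (28.1)(0.587)² = 9.682 kg·m².
Taking anticlockwise as positive: τ₁ = +(49.2)(0.587) = +28.88 N·m; τ₂ = +(55.1)(0.587) = +32.34 N·m.
Net torque τ = 61.22 N·m.
α = τ/I = 61.22/9.682 = 6.323 rad/s².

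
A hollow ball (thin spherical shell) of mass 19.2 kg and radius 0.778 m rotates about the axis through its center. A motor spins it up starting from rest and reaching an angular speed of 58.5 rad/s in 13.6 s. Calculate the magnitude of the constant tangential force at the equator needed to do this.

I = (2/3)MR² = (2/3)(19.2)(0.778)² = 7.748 kg·m².
α = Δω/Δt = (58.5 − 0)/13.6 = 4.301 rad/s².
The required torque is τ = Iα = (7.748)(4.301) = 33.33 N·m.
A tangential force at the equator gives τ = FR, so F = τ/R = 33.33/0.778 = 42.84 N.

F ≈ 42.8 N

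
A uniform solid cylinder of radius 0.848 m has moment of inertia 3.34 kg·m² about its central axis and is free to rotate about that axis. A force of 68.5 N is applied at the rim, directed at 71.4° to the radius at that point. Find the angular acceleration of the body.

Only the tangential component produces torque: τ = F R sinθ = (68.5)(0.848) sin 71.4° = 55.05 N·m.
From τ = Iα: α = 55.05/3.340 = 16.48 rad/s².

α ≈ 16.5 rad/s²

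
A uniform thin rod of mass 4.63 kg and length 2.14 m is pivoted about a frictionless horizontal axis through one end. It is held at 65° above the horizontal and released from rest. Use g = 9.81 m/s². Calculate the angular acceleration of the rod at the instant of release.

α ≈ 2.91 rad/s²

About the pivot, I = (1/3)ML² = (1/3)(4.63)(2.14)² = 7.068 kg·m².
The weight acts at the center, a distance L/2 = 1.070 m from the pivot; τ = Mg(L/2) cos 65° = 20.54 N·m.
α = τ/I = 20.54/7.068 = 2.906 rad/s².
(Equivalently α = (3g/(2L)) cos 65° = 2.906 rad/s².)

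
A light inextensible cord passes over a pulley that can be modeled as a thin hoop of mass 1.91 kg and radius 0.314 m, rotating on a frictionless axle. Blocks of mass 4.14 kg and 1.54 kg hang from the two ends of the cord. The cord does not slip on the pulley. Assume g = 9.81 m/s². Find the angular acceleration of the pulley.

α ≈ 10.7 rad/s²

I = MR² = (1.91)(0.314)² = 0.1883 kg·m².
Heavier block: m₁g − T₁ = m₁a. Lighter block: T₂ − m₂g = m₂a.
Pulley: (T₁ − T₂)R = Iα = I(a/R), so T₁ − T₂ = (I/R²)a = 1·M_p a = 1.910·a.
Adding the three: (m₁ − m₂)g = (m₁ + m₂ + 1.910)a, so a = (4.14 − 1.54)(9.81)/(4.14 + 1.54 + 1.910) = 3.360 m/s².
α = a/R = 3.360/0.314 = 10.70 rad/s².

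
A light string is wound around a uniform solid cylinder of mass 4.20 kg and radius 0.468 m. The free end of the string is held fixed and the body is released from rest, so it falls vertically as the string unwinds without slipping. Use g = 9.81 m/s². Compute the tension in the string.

T ≈ 13.7 N

Translation: Mg − T = Ma. Rotation about the center: TR = Iα with I = ½MR².
With a = αR: T = (I/R²)a = (1/2)M a, so Mg = (1 + 0.5000)Ma.
a = g/(1 + 0.5000) = 9.81/1.500 = 6.540 m/s².
T = 0.5000·M·a = (0.5000)(4.20)(6.540) = 13.73 N.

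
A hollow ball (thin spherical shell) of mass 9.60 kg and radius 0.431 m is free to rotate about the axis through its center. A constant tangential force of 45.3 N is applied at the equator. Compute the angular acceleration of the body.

I = (2/3)MR² = (2/3)(9.60)(0.431)² = 1.189 kg·m².
τ = F R = (45.3)(0.431) = 19.52 N·m.
From τ = Iα: α = 19.52/1.189 = 16.42 rad/s².

α ≈ 16.4 rad/s²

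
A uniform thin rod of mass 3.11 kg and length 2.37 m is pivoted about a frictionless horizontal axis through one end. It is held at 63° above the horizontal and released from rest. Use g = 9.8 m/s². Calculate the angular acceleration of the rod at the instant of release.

α ≈ 2.82 rad/s²

About the pivot, I = (1/3)ML² = (1/3)(3.11)(2.37)² = 5.823 kg·m².
The weight acts at the center, a distance L/2 = 1.185 m from the pivot; τ = Mg(L/2) cos 63° = 16.40 N·m.
α = τ/I = 16.40/5.823 = 2.816 rad/s².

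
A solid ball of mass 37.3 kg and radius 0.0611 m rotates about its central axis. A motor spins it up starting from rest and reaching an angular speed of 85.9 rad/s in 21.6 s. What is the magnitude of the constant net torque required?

τ ≈ 0.222 N·m

I = (2/5)MR² = (2/5)(37.3)(0.0611)² = 0.05570 kg·m².
α = Δω/Δt = (85.9 − 0)/21.6 = 3.977 rad/s².
τ = Iα = (0.05570)(3.977) = 0.2215 N·m.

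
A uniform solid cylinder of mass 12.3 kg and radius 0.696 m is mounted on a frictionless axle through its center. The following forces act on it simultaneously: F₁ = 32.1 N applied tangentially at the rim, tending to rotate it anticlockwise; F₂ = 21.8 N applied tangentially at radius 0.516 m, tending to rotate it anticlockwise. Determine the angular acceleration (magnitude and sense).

I = ½MR² = (1/2)(12.3)(0.696)² = 2.979 kg·m².
Taking anticlockwise as positive: τ₁ = +(32.1)(0.696) = +22.34 N·m; τ₂ = +(21.8)(0.516) = +11.25 N·m.
Net torque τ = 33.59 N·m.
α = τ/I = 33.59/2.979 = 11.28 rad/s².

α ≈ 11.3 rad/s², anticlockwise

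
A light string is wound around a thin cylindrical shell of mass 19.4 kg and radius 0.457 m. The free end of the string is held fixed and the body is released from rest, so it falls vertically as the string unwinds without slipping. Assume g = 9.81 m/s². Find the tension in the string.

Translation: Mg − T = Ma. Rotation about the center: TR = Iα with I = MR².
With a = αR: T = (I/R²)a = M a, so Mg = (1 + 1.000)Ma.
a = g/(1 + 1.000) = 9.81/2.000 = 4.905 m/s².
T = 1.000·M·a = (1.000)(19.4)(4.905) = 95.16 N.

T ≈ 95.2 N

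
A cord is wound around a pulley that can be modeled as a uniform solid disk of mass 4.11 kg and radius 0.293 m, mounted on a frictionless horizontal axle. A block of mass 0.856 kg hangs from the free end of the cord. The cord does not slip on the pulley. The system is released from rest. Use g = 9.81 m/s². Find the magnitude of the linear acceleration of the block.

I = ½MR² = (1/2)(4.11)(0.293)² = 0.1764 kg·m².
Block: mg − T = ma. Pulley: TR = Iα. No-slip: a = αR, so T = (I/R²)a = 2.055·a.
Then mg = (m + 2.055)a, so a = (0.856)(9.81)/(0.856 + 2.055) = 2.885 m/s².

a ≈ 2.88 m/s²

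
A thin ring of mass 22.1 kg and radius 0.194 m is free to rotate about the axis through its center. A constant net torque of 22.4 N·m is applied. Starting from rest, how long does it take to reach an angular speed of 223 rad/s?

t ≈ 8.28 s

I = MR² = (22.1)(0.194)² = 0.8318 kg·m².
α = τ/I = 22.4/0.8318 = 26.93 rad/s².
ω = αt ⇒ t = ω/α = 223/26.93 = 8.280 s.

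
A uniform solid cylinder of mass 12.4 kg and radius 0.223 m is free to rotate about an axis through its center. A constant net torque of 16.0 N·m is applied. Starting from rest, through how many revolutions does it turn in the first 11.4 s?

≈ 537 revolutions

I = ½MR² = (1/2)(12.4)(0.223)² = 0.3083 kg·m².
α = τ/I = 16.0/0.3083 = 51.89 rad/s².
θ = ½αt² = ½(51.89)(11.4)² = 3372 rad.
Revolutions = θ/(2π) = 536.7.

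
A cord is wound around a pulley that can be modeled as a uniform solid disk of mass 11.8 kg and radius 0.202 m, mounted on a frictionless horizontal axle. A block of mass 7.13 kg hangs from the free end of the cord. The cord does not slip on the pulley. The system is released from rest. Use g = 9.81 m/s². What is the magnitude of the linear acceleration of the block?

I = ½MR² = (1/2)(11.8)(0.202)² = 0.2407 kg·m².
Block: mg − T = ma. Pulley: TR = Iα. No-slip: a = αR, so T = (I/R²)a = 5.900·a.
Then mg = (m + 5.900)a, so a = (7.13)(9.81)/(7.13 + 5.900) = 5.368 m/s².

a ≈ 5.37 m/s²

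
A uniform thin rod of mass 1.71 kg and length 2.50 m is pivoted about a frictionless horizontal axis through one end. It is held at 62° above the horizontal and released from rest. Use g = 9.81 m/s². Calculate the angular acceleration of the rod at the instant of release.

α ≈ 2.76 rad/s²

About the pivot, I = (1/3)ML² = (1/3)(1.71)(2.50)² = 3.562 kg·m².
The weight acts at the center, a distance L/2 = 1.250 m from the pivot; τ = Mg(L/2) cos 62° = 9.844 N·m.
α = τ/I = 9.844/3.562 = 2.763 rad/s².
(Equivalently α = (3g/(2L)) cos 62° = 2.763 rad/s².)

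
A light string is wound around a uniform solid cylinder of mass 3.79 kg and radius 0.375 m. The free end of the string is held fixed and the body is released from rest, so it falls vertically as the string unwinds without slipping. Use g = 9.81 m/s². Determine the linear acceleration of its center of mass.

Translation: Mg − T = Ma. Rotation about the center: TR = Iα with I = ½MR².
With a = αR: T = (I/R²)a = (1/2)M a, so Mg = (1 + 0.5000)Ma.
a = g/(1 + 0.5000) = 9.81/1.500 = 6.540 m/s².

a ≈ 6.54 m/s²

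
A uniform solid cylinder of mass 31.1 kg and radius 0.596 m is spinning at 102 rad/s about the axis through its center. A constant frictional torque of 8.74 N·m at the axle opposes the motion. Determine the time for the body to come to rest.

t ≈ 64.5 s

I = ½MR² = (1/2)(31.1)(0.596)² = 5.524 kg·m².
The net torque has magnitude 8.74 N·m, opposing ω.
|α| = τ/I = 8.740/5.524 = 1.582 rad/s² (deceleration).
0 = ω₀ − |α|t ⇒ t = ω₀/|α| = 102/1.582 = 64.46 s.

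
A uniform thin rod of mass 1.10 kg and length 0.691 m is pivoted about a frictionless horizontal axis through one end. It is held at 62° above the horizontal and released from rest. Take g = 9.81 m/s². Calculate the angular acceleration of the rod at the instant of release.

α ≈ 10.00 rad/s²

About the pivot, I = (1/3)ML² = (1/3)(1.10)(0.691)² = 0.1751 kg·m².
The weight acts at the center, a distance L/2 = 0.3455 m from the pivot; τ = Mg(L/2) cos 62° = 1.750 N·m.
α = τ/I = 1.750/0.1751 = 9.998 rad/s².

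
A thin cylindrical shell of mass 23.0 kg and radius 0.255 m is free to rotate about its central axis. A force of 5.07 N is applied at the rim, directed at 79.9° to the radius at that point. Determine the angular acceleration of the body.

α ≈ 0.851 rad/s²

I = MR² = (23.0)(0.255)² = 1.496 kg·m².
Only the tangential component produces torque: τ = F R sinθ = (5.07)(0.255) sin 79.9° = 1.273 N·m.
From τ = Iα: α = 1.273/1.496 = 0.8511 rad/s².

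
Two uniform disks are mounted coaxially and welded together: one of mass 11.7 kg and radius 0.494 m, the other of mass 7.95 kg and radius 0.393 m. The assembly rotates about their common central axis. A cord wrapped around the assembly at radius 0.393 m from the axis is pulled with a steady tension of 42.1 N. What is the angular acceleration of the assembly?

I = ½M₁R₁² + ½M₂R₂² = ½(11.7)(0.494)² + ½(7.95)(0.393)² = 2.042 kg·m².
τ = F r = (42.1)(0.393) = 16.55 N·m.
α = τ/I = 16.55/2.042 = 8.104 rad/s².

α ≈ 8.10 rad/s²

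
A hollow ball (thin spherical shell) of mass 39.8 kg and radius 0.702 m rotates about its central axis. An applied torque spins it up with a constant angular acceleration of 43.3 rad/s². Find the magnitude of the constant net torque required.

τ ≈ 566 N·m

I = (2/3)MR² = (2/3)(39.8)(0.702)² = 13.08 kg·m².
τ = Iα = (13.08)(43.30) = 566.2 N·m.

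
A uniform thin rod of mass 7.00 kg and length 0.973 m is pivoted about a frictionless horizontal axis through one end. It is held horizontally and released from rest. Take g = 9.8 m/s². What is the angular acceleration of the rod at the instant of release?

About the pivot, I = (1/3)ML² = (1/3)(7.00)(0.973)² = 2.209 kg·m².
The weight acts at the center, a distance L/2 = 0.4865 m from the pivot; τ = Mg(L/2) = 33.37 N·m.
α = τ/I = 33.37/2.209 = 15.11 rad/s².

α ≈ 15.1 rad/s²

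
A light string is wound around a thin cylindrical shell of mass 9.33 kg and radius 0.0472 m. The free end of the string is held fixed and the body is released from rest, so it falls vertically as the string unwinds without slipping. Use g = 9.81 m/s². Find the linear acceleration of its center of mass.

a ≈ 4.91 m/s²

Translation: Mg − T = Ma. Rotation about the center: TR = Iα with I = MR².
With a = αR: T = (I/R²)a = M a, so Mg = (1 + 1.000)Ma.
a = g/(1 + 1.000) = 9.81/2.000 = 4.905 m/s².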